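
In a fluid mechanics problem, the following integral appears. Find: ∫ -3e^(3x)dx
Since d/dx[e^(3x)] = 3e^(3x), we get -1 e^(3x) + C

Answer: -e^(3x) + C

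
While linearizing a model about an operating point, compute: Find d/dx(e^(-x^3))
Chain rule: d/dx[e^u] = e^u · u' where u = -x^3
u' = -3x^2

Answer: -3x^2·e^(-x^3)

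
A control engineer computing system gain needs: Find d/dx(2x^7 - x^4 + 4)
Power rule: d/dx(ax^n)=n·a·x^(n-1)
Term by term: 14·x^6-4·x^3

Answer: 14x^6-4x^3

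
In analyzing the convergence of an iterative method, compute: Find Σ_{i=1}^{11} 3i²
= 3·n(n + 1)(2n + 1)/6 = 3·11·12·23/6 = 1518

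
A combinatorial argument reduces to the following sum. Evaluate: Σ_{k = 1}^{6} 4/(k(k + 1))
Partial fractions: 4/(k(k + 1)) = 4/k - 4/(k + 1)
Telescoping sum: 4(1 - 1/7) = 4·6/7

Answer: 24/7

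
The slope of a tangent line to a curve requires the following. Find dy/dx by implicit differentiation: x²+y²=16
Differentiate both sides: 2x+2y·(dy/dx) = 0
Solve: dy/dx = -2x/(2y) = -x/y

Answer: dy/dx = -x/y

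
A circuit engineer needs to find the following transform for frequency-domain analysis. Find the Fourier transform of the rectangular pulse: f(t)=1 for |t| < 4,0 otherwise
F(omega) = integral from -4 to 4 of e^(-j * omega * t) dt
= 2 * sin(4 * omega)/omega = 8 * sinc(4 * omega/pi)

Answer: 2 * sin(4 * omega)/omega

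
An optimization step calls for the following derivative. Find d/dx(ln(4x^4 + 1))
Chain rule: d/dx[ln(u)] = u'/u where u = 4x^4+1
u' = 16x^3

Answer: (16x^3)/(4x^4+1)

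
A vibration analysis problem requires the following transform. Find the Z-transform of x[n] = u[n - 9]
Using the time-shift property: Z{u[n-9]}=z^(-9)*z/(z-1)
=z^(-8)/(z-1)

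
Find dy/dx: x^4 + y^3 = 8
Differentiate: 4x^3+3y^2·(dy/dx) = 0
dy/dx = -4x^3/(3y^2)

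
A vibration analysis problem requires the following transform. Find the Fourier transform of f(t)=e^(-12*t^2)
The Fourier transform of a Gaussian e^(-a*t^2) is sqrt(pi/a)*e^(-omega^2/(4a)).
With a=12: F(omega)=sqrt(pi/12)*e^(-omega^2/48)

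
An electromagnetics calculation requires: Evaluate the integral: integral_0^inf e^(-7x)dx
integral_0^inf e^(-7x) dx=[-1/7 * e^(-7x)]_0^inf
=0 - (-1/7)=1/7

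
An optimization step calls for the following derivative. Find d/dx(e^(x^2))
Chain rule: d/dx[e^u]=e^u · u' where u=x^2
u'=2x

Answer: 2x·e^(x^2)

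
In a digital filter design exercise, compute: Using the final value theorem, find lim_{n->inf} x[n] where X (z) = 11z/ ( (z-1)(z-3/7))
Final value theorem: lim x[n]=lim_{z->1} (z-1)*X(z)
(z-1)*X(z)=11z/(z-3/7)
As z->1: 11/(1 - 3/7)=11/(4/7)=77/4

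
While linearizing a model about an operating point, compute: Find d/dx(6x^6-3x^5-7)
Power rule: d/dx(ax^n) = n·a·x^(n-1)
Term by term: 36·x^5-15·x^4

Answer: 36x^5-15x^4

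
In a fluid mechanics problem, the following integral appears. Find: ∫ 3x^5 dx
Using power rule: ∫ 3x^5 dx = 3/6 x^6 + C = (1/2)x^6 + C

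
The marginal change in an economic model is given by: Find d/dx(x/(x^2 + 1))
Quotient rule: (f/g)' = (f'g - fg')/g²
f = x, f' = 1
g = x^2+1, g' = 2x

Answer: (1·(x^2+1)-2x^2)/(x^2+1)²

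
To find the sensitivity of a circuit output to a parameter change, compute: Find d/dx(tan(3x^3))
Chain rule: d/dx[tan(u)]=sec²(u)·u' where u=3x^3
u'=9x^2

Answer: 9x^2·sec²(3x^3)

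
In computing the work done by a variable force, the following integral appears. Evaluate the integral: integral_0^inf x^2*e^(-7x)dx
This is a Gamma integral. Substitute u=7x (du=7 dx):
integral_0^inf x^2*e^(-7x) dx=(1/7^3) integral_0^inf u^2*e^(-u) du
=Gamma(3)/7^3=2!/7^3=2/343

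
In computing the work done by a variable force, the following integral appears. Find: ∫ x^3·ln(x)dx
By parts: u = ln(x), dv = x^3 dx
du = 1/x dx, v = x^4/4
= x^4·ln(x)/4 - ∫ x^3/4 dx
= x^4·ln(x)/4 - x^4/16+C

Answer: x^4(ln(x)/4-1/16)+C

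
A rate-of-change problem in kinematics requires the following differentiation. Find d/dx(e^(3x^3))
Chain rule: d/dx[e^u] = e^u · u' where u = 3x^3
u' = 9x^2

Answer: 9x^2·e^(3x^3)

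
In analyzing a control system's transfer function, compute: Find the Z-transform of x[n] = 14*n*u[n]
Z{n * u[n]} = z/(z-1)^2
By linearity: Z{14 * n * u[n]} = 14z/(z-1)^2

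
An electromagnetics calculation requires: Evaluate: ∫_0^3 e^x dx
Antiderivative: e^x
Evaluate: (e^3-1)

Answer: e^3-1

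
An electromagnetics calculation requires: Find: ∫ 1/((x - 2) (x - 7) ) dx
Partial fractions: 1/((x-2)(x-7))=A/(x-2)+B/(x-7)
A=-1/5, B=1/5
∫ [-1/5· 1/(x-2)+1/5· 1/(x-7)] dx
=(1/5)[ln|x-7| - ln|x-2|]+C

Answer: (1/5)·ln|(x-7)/(x-2)|+C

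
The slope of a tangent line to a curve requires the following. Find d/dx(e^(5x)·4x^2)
Product rule: (fg)'=f'g + fg'
f=e^(5x), f'=5·e^(5x)
g=4x^2, g'=8x

Answer: 20·e^(5x)·x^2 + 8·e^(5x)·x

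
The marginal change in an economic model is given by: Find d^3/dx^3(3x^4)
Apply power rule 3 times:
d^1: 12x^3
d^2: 36x^2
d^3: 72x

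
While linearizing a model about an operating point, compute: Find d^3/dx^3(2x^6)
Apply power rule 3 times:
d^1: 12x^5
d^2: 60x^4
d^3: 240x^3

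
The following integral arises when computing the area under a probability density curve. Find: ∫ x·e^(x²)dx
Let u = x², du = 2x dx
∫ (1/2)e^u du = e^u/2+C

Answer: e^(x²)/2+C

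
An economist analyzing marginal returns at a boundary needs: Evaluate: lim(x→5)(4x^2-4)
Polynomial is continuous, so substitute x=5:
4·5^2-4=96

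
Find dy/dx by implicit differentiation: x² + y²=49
Differentiate both sides: 2x + 2y·(dy/dx)=0
Solve: dy/dx=-2x/(2y)=-x/y

Answer: dy/dx=-x/y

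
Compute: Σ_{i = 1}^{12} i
Using formula: Σ i^1 = n(n + 1)/2 = 12·13/2 = 78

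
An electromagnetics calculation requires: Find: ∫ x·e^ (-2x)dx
Integration by parts: u = x, dv = e^(-2x) dx
du = dx, v = e^(-2x)/(-2)
= x·e^(-2x)/(-2) - ∫ e^(-2x)/(-2) dx
= x·e^(-2x)/(-2) - e^(-2x)/4+C

Answer: e^(-2x)(x/(-2)-1/4)+C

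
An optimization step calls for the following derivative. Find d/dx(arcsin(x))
d/dx[arcsin(u)] = u'/√(1-u²), u = x, u' = 1

Answer: 1/√(1-x²)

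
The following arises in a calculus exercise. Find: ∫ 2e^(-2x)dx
Since d/dx[e^(-2x)] = -2e^(-2x), we get -1 e^(-2x)+C

Answer: -e^(-2x)+C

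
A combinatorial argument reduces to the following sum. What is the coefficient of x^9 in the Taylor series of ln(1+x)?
ln(1+x)=Σ (-1)^(n+1) x^n/n
Coefficient of x^9=(-1)^10/9=1/9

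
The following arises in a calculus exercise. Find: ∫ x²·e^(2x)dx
Integration by parts twice:
First: u=x², dv=e^(2x) dx => x²e^(2x)/2 - (2/2)∫ xe^(2x) dx
Second (∫ xe^(2x) dx): xe^(2x)/2 - e^(2x)/4
Combining: e^(2x)(x²/2-2x/4+2/8)+C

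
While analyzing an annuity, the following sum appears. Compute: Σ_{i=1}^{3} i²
Using formula: Σ i^2 = n(n+1)(2n+1)/6 = 3·4·7/6 = 14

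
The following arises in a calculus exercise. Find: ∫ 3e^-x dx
Since d/dx[e^-x] = - e^-x, we get -3e^-x + C

Answer: -3e^-x + C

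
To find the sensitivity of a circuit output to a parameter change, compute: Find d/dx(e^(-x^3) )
Chain rule: d/dx[e^u]=e^u · u' where u=-x^3
u'=-3x^2

Answer: -3x^2·e^(-x^3)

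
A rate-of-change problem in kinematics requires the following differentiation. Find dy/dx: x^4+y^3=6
Differentiate: 4x^3+3y^2·(dy/dx) = 0
dy/dx = -4x^3/(3y^2)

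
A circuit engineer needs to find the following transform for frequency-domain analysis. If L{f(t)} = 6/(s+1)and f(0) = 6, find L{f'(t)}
L{f'(t)} = s·F(s) - f(0) = 6s/(s+1)-6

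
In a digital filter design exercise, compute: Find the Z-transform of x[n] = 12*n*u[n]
Z{n * u[n]} = z/(z-1)^2
By linearity: Z{12 * n * u[n]} = 12z/(z-1)^2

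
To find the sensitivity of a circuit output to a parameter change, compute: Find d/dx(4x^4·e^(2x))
Product rule: (fg)' = f'g+fg'
f = 4x^4, f' = 16x^3
g = e^(2x), g' = 2·e^(2x)

Answer: 16x^3·e^(2x)+8x^4·e^(2x)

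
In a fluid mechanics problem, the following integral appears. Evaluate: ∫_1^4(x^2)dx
Step 1: Find antiderivative F(x) = (1/3)x^3
Step 2: F(4) - F(1) = 64/3 - (1/3) = 21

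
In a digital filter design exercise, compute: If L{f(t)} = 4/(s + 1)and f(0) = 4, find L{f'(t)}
L{f'(t)}=s·F(s) - f(0)=4s/(s+1)-4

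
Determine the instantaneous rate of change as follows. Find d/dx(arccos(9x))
d/dx[arccos(u)]=-u'/√(1-u²), u=9x, u'=9

Answer: -9/√(1-81x²)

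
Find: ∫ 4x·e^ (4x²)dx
Let u=4x², du=8x dx
∫ (1/2)e^u du=e^u/2 + C

Answer: e^(4x²)/2 + C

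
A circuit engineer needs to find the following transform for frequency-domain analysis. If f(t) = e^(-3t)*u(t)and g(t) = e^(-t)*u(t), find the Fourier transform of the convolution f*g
By the convolution theorem: F{f*g}=F(omega)*G(omega)
F(omega)=1/(3 + j*omega), G(omega)=1/(1 + j*omega)
F{f*g}=1/((3 + j*omega)(1 + j*omega))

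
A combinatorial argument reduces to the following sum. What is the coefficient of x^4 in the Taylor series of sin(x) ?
sin(x) has only odd powers. Coefficient of x^4 = 0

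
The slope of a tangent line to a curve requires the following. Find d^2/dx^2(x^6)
Apply power rule 2 times:
d^1: 6x^5
d^2: 30x^4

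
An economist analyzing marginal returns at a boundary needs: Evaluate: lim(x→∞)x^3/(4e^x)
Apply L'Hôpital 3 times (∞/∞ each time):
Eventually get 3!/(4e^x) → 0

Answer: 0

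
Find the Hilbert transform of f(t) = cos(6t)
The Hilbert transform shifts each frequency component by -pi/2.
H{cos(wt)}=sin(wt)
With w=6: H{cos(6t)}=sin(6t)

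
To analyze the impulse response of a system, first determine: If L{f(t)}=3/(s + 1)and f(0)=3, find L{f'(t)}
L{f'(t)}=s·F(s) - f(0)=3s/(s+1)-3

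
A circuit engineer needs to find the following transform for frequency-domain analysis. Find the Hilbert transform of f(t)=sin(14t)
The Hilbert transform shifts each frequency component by -pi/2.
H{sin(wt)} = -cos(wt)
With w = 14: H{sin(14t)} = -cos(14t)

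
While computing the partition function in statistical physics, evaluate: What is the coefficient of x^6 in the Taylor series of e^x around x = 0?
Taylor series of e^x = Σ x^n/n!
Coefficient of x^6 = 1/6! = 1/720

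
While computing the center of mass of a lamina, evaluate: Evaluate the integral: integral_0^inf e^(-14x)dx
integral_0^inf e^(-14x) dx = [-1/14 * e^(-14x)]_0^inf
= 0 - (-1/14) = 1/14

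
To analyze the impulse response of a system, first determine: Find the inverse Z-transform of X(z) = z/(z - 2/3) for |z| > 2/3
Standard pair: z/(z-a) <-> a^n*u[n] for causal signals
With a=2/3: x[n]=(2/3)^n*u[n]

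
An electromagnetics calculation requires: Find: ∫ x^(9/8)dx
Power rule: ∫ x^(9/8) dx = x^(17/8)/(17/8)+C

Answer: (8/17)·x^(17/8)+C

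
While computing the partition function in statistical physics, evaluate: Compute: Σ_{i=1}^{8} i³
Using formula: Σ i^3 = [n(n+1)/2]² = [8·9/2]² = 1296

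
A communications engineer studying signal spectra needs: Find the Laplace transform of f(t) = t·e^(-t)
L{t·e^(at)}=1/(s-a)²
L{t·e^(-t)}=1/(s + 1)²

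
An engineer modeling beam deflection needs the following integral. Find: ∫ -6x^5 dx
Using power rule: ∫ -6x^5 dx=-6/6 x^6 + C=-x^6 + C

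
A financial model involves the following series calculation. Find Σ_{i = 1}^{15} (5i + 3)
= 5·Σ i+3·15 = 5·120+45 = 645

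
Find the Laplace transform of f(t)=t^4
L{t^n}=n!/s^(n+1)
L{t^4}=4!/s^5=24/s^5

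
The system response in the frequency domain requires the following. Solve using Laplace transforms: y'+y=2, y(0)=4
Take L of both sides: sY(s) - 4 + Y(s)=2/s
Y(s)(s + 1)=2/s + 4
Y(s)=2/(s(s + 1)) + 4/(s + 1)
Partial fractions: 2/(s(s + 1))=2/s - 2/(s + 1)
So Y(s)=2/s + 2/(s + 1)
Inverse transform (L^(-1){1/s}=1, L^(-1){1/(s + 1)}=e^(-t)):

Answer: y(t)=2 + 2·e^(-t)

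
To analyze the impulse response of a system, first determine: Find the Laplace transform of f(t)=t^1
L{t^n}=n!/s^(n+1)
L{t^1}=1!/s^2=1/s^2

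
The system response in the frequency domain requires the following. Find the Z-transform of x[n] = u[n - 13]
Using the time-shift property: Z{u[n-13]}=z^(-13)*z/(z-1)
=z^(-12)/(z-1)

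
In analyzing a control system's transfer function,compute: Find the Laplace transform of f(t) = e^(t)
L{e^(at)}=1/(s-a)
L{e^(t)}=1/(s-1)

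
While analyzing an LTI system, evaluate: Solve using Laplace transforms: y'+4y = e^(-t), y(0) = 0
Take L: sY - 0+4Y = 1/(s+1)
Y(s+4) = 1/(s+1)+0
Y = 1/((s+1)(s+4))+0/(s+4)
Partial fractions: 1/((s+1)(s+4)) = (1/3)/(s+1) - (1/3)/(s+4)
So Y = (1/3)/(s+1) - (1/3)/(s+4)
Inverse Laplace transform (L^(-1){1/(s+1)} = e^(-t), L^(-1){1/(s+4)} = e^(-4t)):

Answer: y(t) = (1/3)·e^(-t) - (1/3)·e^(-4t)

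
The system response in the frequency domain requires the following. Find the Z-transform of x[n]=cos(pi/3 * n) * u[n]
Z{cos(w0*n)*u[n]}=z(z - cos(w0))/(z^2 - 2z*cos(w0) + 1)
With w0=pi/3: X(z)=z(z - cos(pi/3))/(z^2 - 2z*cos(pi/3) + 1)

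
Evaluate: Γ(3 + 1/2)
Γ(n + 1/2) = (2n)!√π/(4^n·n!)
= 720√π/(64·6) = (15/8)·√π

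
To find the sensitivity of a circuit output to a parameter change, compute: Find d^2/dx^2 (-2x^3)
Apply power rule 2 times:
d^1: -6x^2
d^2: -12x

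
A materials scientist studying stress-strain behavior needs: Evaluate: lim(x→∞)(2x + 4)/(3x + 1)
Divide numerator and denominator by x:
lim (2 + 4/x)/(3 + 1/x) = 2/3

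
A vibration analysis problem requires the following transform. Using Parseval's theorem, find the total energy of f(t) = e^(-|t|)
Parseval's theorem: E=integral |f(t)|^2 dt=(1/2pi) integral |F(omega)|^2 domega
E=integral_{-inf}^{inf} e^(-2|t|) dt=2*integral_0^inf e^(-2t) dt=2/(2*1)=1/1

Answer: 1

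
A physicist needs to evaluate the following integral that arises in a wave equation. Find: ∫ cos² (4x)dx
Using identity cos²(u)=(1 + cos(2u))/2:
∫ (1 + cos(8x))/2 dx=x/2 + sin(8x)/16 + C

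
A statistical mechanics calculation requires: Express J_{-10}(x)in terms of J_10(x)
For integer n: J_{-n}(x)=(-1)^n J_n(x)
With n=10: J_{-10}(x)=(-1)^10 J_10(x)=J_10(x)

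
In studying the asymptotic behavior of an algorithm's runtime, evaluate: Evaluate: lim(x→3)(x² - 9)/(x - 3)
Factor: (x² - 9)=(x-3)(x + 3)
Cancel (x-3): lim(x→3) (x + 3)=6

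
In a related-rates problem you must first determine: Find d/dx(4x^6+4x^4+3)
Power rule: d/dx(ax^n)=n·a·x^(n-1)
Term by term: 24·x^5 + 16·x^3

Answer: 24x^5 + 16x^3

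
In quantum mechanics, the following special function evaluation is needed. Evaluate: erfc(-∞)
erfc(x)=1 - erf(x); erfc(-∞)=1 - erf(-∞)=1 - (-1)=2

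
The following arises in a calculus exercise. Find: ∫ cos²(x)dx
Using identity cos²(u)=(1 + cos(2u))/2:
∫ (1 + cos(2x))/2 dx=x/2 + sin(2x)/4 + C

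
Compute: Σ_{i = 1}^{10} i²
Using formula: Σ i^2 = n(n+1)(2n+1)/6 = 10·11·21/6 = 385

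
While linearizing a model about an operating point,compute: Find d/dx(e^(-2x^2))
Chain rule: d/dx[e^u]=e^u · u' where u=-2x^2
u'=-4x

Answer: -4x·e^(-2x^2)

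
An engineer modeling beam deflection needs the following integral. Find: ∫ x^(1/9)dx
Power rule: ∫ x^(1/9) dx=x^(10/9)/(10/9)+C

Answer: (9/10)·x^(10/9)+C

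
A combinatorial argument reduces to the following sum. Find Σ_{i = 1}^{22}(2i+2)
= 2·Σ i + 2·22 = 2·253 + 44 = 550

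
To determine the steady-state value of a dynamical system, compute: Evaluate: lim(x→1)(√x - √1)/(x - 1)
Multiply by conjugate (√x + √1)/(√x + √1):
=(x - 1)/((x - 1)(√x + √1))=1/(√x + √1)
As x → 1: 1/(2√1)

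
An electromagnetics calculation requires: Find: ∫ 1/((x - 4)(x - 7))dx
Partial fractions: 1/((x-4)(x-7)) = A/(x-4)+B/(x-7)
A = -1/3, B = 1/3
∫ [-1/3· 1/(x-4)+1/3· 1/(x-7)] dx
= (1/3)[ln|x-7| - ln|x-4|]+C

Answer: (1/3)·ln|(x-7)/(x-4)|+C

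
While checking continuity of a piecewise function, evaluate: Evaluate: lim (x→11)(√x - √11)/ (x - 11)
Multiply by conjugate (√x + √11)/(√x + √11):
=(x - 11)/((x - 11)(√x + √11))=1/(√x + √11)
As x → 11: 1/(2√11)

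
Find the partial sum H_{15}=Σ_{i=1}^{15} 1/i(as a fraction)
H_15=1 + 1/2 + 1/3 + ... + 1/15
=1195757/360360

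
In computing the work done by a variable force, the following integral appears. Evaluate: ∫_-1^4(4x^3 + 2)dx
Step 1: Find antiderivative F(x)=x^4+2x
Step 2: F(4) - F(-1)=264 - (-1)=265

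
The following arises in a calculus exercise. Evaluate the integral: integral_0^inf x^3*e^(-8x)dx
This is a Gamma integral. Substitute u = 8x (du = 8 dx):
integral_0^inf x^3 * e^(-8x) dx = (1/8^4) integral_0^inf u^3 * e^(-u) du
= Gamma(4)/8^4 = 3!/8^4 = 6/4096

Answer: 3/2048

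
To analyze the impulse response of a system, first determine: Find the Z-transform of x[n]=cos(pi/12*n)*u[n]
Z{cos(w0 * n) * u[n]}=z(z - cos(w0))/(z^2-2z * cos(w0)+1)
With w0=pi/12: X(z)=z(z - cos(pi/12))/(z^2-2z * cos(pi/12)+1)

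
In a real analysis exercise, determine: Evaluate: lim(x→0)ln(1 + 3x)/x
L'Hôpital (0/0): lim 3/(1+3x) / 1=3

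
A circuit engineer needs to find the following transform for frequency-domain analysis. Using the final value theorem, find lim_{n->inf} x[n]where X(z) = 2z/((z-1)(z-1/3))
Final value theorem: lim x[n]=lim_{z->1} (z-1)*X(z)
(z-1)*X(z)=2z/(z-1/3)
As z->1: 2/(1-1/3)=2/(2/3)=3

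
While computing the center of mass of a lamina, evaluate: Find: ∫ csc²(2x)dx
Since d/dx[-cot(2x)] = 2csc²(2x), integral = -cot(2x)/2+C

Answer: (-1/2)cot(2x)+C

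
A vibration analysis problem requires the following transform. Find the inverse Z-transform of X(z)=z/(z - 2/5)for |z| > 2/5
Standard pair: z/(z-a) <-> a^n*u[n] for causal signals
With a=2/5: x[n]=(2/5)^n*u[n]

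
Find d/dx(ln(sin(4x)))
Chain rule: d/dx[ln(u)]=u'/u where u=sin(4x)
u'=4cos(4x)

Answer: (4cos(4x))/(sin(4x))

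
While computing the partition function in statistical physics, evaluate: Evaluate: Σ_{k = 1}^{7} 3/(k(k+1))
Partial fractions: 3/(k(k+1))=3/k - 3/(k+1)
Telescoping sum: 3(1-1/8)=3·7/8

Answer: 21/8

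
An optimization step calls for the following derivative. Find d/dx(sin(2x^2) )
Chain rule: d/dx[sin(u)]=cos(u)·u' where u=2x^2
u'=4x

Answer: 4x·cos(2x^2)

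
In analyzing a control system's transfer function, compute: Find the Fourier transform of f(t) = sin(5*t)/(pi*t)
sin(W * t)/(pi * t)=(W/pi) * sinc(W * t/pi) is the impulse response of the ideal low-pass filter with cutoff W (here W=5).
Its Fourier transform is a rectangular function:
F(omega)=1 for |omega| < 5, 0 otherwise

Answer: rect(omega/10) [i.e., 1 for |omega| < 5, 0 otherwise]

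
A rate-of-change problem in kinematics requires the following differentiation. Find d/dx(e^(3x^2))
Chain rule: d/dx[e^u]=e^u · u' where u=3x^2
u'=6x

Answer: 6x·e^(3x^2)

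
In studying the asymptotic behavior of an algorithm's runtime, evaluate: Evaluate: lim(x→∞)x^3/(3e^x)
Apply L'Hôpital 3 times (∞/∞ each time):
Eventually get 3!/(3e^x) → 0

Answer: 0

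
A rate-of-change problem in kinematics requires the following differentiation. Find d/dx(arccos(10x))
d/dx[arccos(u)]=-u'/√(1-u²), u=10x, u'=10

Answer: -10/√(1 - 100x²)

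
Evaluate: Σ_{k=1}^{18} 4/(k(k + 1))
Partial fractions: 4/(k(k+1))=4/k - 4/(k+1)
Telescoping sum: 4(1-1/19)=4·18/19

Answer: 72/19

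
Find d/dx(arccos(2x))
d/dx[arccos(u)] = -u'/√(1-u²), u = 2x, u' = 2

Answer: -2/√(1 - 4x²)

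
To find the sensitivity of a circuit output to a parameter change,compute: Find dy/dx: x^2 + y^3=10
Differentiate: 2x + 3y^2·(dy/dx)=0
dy/dx=-2x/(3y^2)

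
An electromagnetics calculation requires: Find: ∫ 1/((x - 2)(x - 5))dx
Partial fractions: 1/((x-2)(x-5)) = A/(x-2) + B/(x-5)
A = -1/3, B = 1/3
∫ [-1/3· 1/(x-2) + 1/3· 1/(x-5)] dx
= (1/3)[ln|x-5| - ln|x-2|] + C

Answer: (1/3)·ln|(x-5)/(x-2)| + C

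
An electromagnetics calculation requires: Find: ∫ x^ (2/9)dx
Power rule: ∫ x^(2/9) dx = x^(11/9)/(11/9)+C

Answer: (9/11)·x^(11/9)+C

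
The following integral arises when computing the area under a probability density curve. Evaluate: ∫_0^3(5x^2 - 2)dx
Step 1: Find antiderivative F(x)=(5/3)x^3 - 2x
Step 2: F(3) - F(0)=39 - (0)=39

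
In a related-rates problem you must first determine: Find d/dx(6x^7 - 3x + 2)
Power rule: d/dx(ax^n) = n·a·x^(n-1)
Term by term: 42·x^6-3

Answer: 42x^6-3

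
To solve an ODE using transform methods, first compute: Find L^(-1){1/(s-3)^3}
L^(-1){1/(s-a)^n} = t^(n-1)·e^(at)/(n-1)!
Here a = 3, n = 3: t^2·e^(3t)/2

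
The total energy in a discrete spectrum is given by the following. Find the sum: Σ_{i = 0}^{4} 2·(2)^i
Geometric series: S=a(1 - r^n)/(1 - r)
a=2, r=2, n=5
S=2(1-32)/-1=62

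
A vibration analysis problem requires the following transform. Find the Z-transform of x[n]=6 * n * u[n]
Z{n*u[n]} = z/(z-1)^2
By linearity: Z{6*n*u[n]} = 6z/(z-1)^2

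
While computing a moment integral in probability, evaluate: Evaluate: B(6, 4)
B(x,y)=Γ(x)Γ(y)/Γ(x+y)=(x-1)!(y-1)!/(x+y-1)!
B(6,4)=5!·3!/9!=1/504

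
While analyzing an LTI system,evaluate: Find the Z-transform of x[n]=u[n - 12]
Using the time-shift property: Z{u[n-12]}=z^(-12)*z/(z-1)
=z^(-11)/(z-1)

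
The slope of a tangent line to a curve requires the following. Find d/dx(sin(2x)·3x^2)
Product rule: (fg)' = f'g + fg'
f = sin(2x), f' = 2·cos(2x)
g = 3x^2, g' = 6x

Answer: 6·cos(2x)·x^2 + 6·sin(2x)·x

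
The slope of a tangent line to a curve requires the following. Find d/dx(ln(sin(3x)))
Chain rule: d/dx[ln(u)]=u'/u where u=sin(3x)
u'=3cos(3x)

Answer: (3cos(3x))/(sin(3x))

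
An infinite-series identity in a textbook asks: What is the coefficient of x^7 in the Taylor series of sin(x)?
sin(x) = Σ (-1)^k x^(2k+1)/(2k+1)!
For x^7: (-1)^3/7! = -1/5040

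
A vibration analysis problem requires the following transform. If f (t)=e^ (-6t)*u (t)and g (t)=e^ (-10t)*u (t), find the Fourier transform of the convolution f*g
By the convolution theorem: F{f*g} = F(omega)*G(omega)
F(omega) = 1/(6+j*omega), G(omega) = 1/(10+j*omega)
F{f*g} = 1/((6+j*omega)(10+j*omega))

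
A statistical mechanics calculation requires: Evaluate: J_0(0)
J_0(0)=1 (Bessel function of first kind at origin)

Answer: 1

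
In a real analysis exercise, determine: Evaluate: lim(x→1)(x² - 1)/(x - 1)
Factor: (x² - 1)=(x-1)(x + 1)
Cancel (x-1): lim(x→1) (x + 1)=2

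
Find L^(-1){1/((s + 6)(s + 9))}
Partial fractions: 1/((s + 6)(s + 9))=A/(s + 6) + B/(s + 9)
Cover-up: A=1/(s + 9)|_{s=-6}=1/3; B=1/(s + 6)|_{s=-9}=-1/3
L^(-1)=(1/3)e^(-6t) - (1/3)e^(-9t)

Answer: (1/3)(e^(-6t) - e^(-9t))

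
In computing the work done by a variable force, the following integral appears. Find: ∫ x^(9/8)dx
Power rule: ∫ x^(9/8) dx=x^(17/8)/(17/8)+C

Answer: (8/17)·x^(17/8)+C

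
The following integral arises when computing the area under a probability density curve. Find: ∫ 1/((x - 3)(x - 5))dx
Partial fractions: 1/((x-3)(x-5))=A/(x-3)+B/(x-5)
A=-1/2, B=1/2
∫ [-1/2· 1/(x-3)+1/2· 1/(x-5)] dx
=(1/2)[ln|x-5| - ln|x-3|]+C

Answer: (1/2)·ln|(x-5)/(x-3)|+C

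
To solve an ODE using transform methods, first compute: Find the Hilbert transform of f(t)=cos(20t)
The Hilbert transform shifts each frequency component by -pi/2.
H{cos(wt)} = sin(wt)
With w = 20: H{cos(20t)} = sin(20t)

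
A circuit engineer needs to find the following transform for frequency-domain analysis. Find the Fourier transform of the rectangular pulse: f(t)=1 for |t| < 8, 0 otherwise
F(omega) = integral from -8 to 8 of e^(-j * omega * t) dt
= 2 * sin(8 * omega)/omega = 16 * sinc(8 * omega/pi)

Answer: 2 * sin(8 * omega)/omega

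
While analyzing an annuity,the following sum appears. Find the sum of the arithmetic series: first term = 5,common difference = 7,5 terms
Last term: a_n=5+(5-1)·7=33
Sum=n(a_1+a_n)/2=5(5+33)/2=95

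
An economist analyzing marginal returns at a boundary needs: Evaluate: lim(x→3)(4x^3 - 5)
Polynomial is continuous, so substitute x = 3:
4·3^3-5 = 103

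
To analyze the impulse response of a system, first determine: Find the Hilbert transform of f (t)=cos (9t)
The Hilbert transform shifts each frequency component by -pi/2.
H{cos(wt)} = sin(wt)
With w = 9: H{cos(9t)} = sin(9t)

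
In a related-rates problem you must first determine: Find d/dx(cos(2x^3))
Chain rule: d/dx[cos(u)]=-sin(u)·u' where u=2x^3
u'=6x^2

Answer: -6x^2·sin(2x^3)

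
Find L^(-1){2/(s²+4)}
L^(-1){w/(s²+w²)} = sin(wt)
Here w = 2

Answer: sin(2t)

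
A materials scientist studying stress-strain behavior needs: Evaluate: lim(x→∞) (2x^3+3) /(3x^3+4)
Divide numerator and denominator by x^3:
lim (2 + 3/x^3)/(3 + 4/x^3) = 2/3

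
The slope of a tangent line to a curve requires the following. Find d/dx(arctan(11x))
d/dx[arctan(u)]=u'/(1+u²), u=11x, u'=11

Answer: 11/(1+121x²)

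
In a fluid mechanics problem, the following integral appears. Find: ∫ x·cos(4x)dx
By parts: u=x, dv=cos(4x) dx
du=dx, v=sin(4x)/4
=x·sin(4x)/4+cos(4x)/4²+C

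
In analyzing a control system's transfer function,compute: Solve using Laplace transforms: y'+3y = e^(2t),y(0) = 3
Take L: sY - 3 + 3Y = 1/(s-2)
Y(s + 3) = 1/(s-2) + 3
Y = 1/((s-2)(s + 3)) + 3/(s + 3)
Partial fractions: 1/((s-2)(s + 3)) = (1/5)/(s-2) - (1/5)/(s + 3)
So Y = (1/5)/(s-2) + (14/5)/(s + 3)
Inverse Laplace transform (L^(-1){1/(s-2)} = e^(2t), L^(-1){1/(s + 3)} = e^(-3t)):

Answer: y(t) = (1/5)·e^(2t) + (14/5)·e^(-3t)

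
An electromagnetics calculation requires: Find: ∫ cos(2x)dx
Using substitution u=2x: ∫ cos(u) du/2=sin(u)/2 + C

Answer: (1/2)sin(2x) + C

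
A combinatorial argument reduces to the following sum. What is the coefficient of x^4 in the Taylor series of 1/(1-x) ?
1/(1-x)=Σ x^n for |x|<1
All coefficients are 1

Answer: 1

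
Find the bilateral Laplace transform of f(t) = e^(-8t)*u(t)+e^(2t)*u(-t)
For e^(-8t) * u(t): L=1/(s + 8), Re(s) > -8
For e^(2t) * u(-t): L=-1/(s-2), Re(s) < 2
Combined: F(s)=1/(s + 8) - 1/(s-2), -8 < Re(s) < 2

Answer: 1/(s + 8) - 1/(s-2), ROC: -8 < Re(s) < 2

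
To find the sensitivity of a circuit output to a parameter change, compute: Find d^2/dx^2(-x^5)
Apply power rule 2 times:
d^1: -5x^4
d^2: -20x^3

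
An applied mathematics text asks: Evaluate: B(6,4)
B(x,y)=Γ(x)Γ(y)/Γ(x+y)=(x-1)!(y-1)!/(x+y-1)!
B(6,4)=5!·3!/9!=1/504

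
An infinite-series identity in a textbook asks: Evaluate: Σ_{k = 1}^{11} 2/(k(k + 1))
Partial fractions: 2/(k(k + 1)) = 2/k - 2/(k + 1)
Telescoping sum: 2(1 - 1/12) = 2·11/12

Answer: 11/6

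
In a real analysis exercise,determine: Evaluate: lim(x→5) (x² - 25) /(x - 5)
Factor: (x² - 25) = (x-5)(x + 5)
Cancel (x-5): lim(x→5) (x + 5) = 10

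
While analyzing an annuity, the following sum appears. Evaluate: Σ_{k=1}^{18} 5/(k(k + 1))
Partial fractions: 5/(k(k+1))=5/k - 5/(k+1)
Telescoping sum: 5(1-1/19)=5·18/19

Answer: 90/19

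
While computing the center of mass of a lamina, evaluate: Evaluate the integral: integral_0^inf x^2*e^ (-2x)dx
This is a Gamma integral. Substitute u=2x (du=2 dx):
integral_0^inf x^2 * e^(-2x) dx=(1/2^3) integral_0^inf u^2 * e^(-u) du
=Gamma(3)/2^3=2!/2^3=2/8

Answer: 1/4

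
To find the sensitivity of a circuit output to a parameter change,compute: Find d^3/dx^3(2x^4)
Apply power rule 3 times:
d^1: 8x^3
d^2: 24x^2
d^3: 48x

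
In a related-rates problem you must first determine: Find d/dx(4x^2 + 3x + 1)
Power rule: d/dx(ax^n) = n·a·x^(n-1)
Term by term: 8·x+3

Answer: 8x+3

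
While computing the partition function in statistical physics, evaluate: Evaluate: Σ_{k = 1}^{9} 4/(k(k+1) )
Partial fractions: 4/(k(k+1))=4/k - 4/(k+1)
Telescoping sum: 4(1-1/10)=4·9/10

Answer: 18/5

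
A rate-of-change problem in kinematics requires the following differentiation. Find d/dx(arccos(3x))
d/dx[arccos(u)]=-u'/√(1-u²), u=3x, u'=3

Answer: -3/√(1-9x²)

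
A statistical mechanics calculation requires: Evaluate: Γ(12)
Γ(n)=(n-1)! for positive integers
Γ(12)=11!=39916800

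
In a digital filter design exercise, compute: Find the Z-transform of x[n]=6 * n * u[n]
Z{n*u[n]}=z/(z-1)^2
By linearity: Z{6*n*u[n]}=6z/(z-1)^2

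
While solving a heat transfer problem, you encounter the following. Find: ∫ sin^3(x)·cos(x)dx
Let u = sin(x), du = cos(x) dx
∫ u^3 du = u^4/4 + C

Answer: sin^4(x)/4 + C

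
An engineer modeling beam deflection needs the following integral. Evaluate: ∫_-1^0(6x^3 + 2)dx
Step 1: Find antiderivative F(x) = (3/2)x^4+2x
Step 2: F(0) - F(-1) = 0 - (-1/2) = 1/2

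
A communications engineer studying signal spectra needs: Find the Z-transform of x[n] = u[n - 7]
Using the time-shift property: Z{u[n-7]} = z^(-7) * z/(z-1)
= z^(-6)/(z-1)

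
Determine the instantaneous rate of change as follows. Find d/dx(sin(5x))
Chain rule: d/dx[sin(u)] = cos(u)·u' where u = 5x
u' = 5

Answer: 5·cos(5x)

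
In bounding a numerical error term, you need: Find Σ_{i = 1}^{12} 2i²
= 2·n(n+1)(2n+1)/6 = 2·12·13·25/6 = 1300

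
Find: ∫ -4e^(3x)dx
Since d/dx[e^(3x)]=3e^(3x), we get -4/3 e^(3x)+C

Answer: (-4/3)e^(3x)+C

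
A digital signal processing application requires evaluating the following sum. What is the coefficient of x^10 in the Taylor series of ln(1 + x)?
ln(1+x) = Σ (-1)^(n+1) x^n/n
Coefficient of x^10 = (-1)^11/10 = -1/10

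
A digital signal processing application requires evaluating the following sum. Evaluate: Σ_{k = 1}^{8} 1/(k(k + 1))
Partial fractions: 1/(k(k+1))=1/k - 1/(k+1)
Telescoping sum: 1(1-1/9)=1·8/9

Answer: 8/9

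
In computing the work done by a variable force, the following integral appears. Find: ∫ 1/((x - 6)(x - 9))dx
Partial fractions: 1/((x-6)(x-9)) = A/(x-6)+B/(x-9)
A = -1/3, B = 1/3
∫ [-1/3· 1/(x-6)+1/3· 1/(x-9)] dx
= (1/3)[ln|x-9| - ln|x-6|]+C

Answer: (1/3)·ln|(x-9)/(x-6)|+C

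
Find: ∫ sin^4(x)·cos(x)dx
Let u=sin(x), du=cos(x) dx
∫ u^4 du=u^5/5+C

Answer: sin^5(x)/5+C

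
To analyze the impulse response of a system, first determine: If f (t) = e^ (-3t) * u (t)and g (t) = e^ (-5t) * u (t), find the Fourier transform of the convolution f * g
By the convolution theorem: F{f * g} = F(omega) * G(omega)
F(omega) = 1/(3+j * omega), G(omega) = 1/(5+j * omega)
F{f * g} = 1/((3+j * omega)(5+j * omega))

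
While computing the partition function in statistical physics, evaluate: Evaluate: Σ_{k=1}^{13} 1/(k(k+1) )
Partial fractions: 1/(k(k+1))=1/k - 1/(k+1)
Telescoping sum: 1(1-1/14)=1·13/14

Answer: 13/14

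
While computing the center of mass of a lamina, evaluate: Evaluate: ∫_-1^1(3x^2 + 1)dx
Step 1: Find antiderivative F(x)=x^3+x
Step 2: F(1) - F(-1)=2 - (-2)=4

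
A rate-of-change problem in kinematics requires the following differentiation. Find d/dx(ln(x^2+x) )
Chain rule: d/dx[ln(u)]=u'/u where u=x^2 + x
u'=2x + 1

Answer: (2x + 1)/(x^2 + x)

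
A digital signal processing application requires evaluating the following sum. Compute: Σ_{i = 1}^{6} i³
Using formula: Σ i^3 = [n(n + 1)/2]² = [6·7/2]² = 441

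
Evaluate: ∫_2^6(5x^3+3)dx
Step 1: Find antiderivative F(x) = (5/4)x^4+3x
Step 2: F(6) - F(2) = 1638 - (26) = 1612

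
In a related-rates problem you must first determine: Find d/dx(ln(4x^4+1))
Chain rule: d/dx[ln(u)] = u'/u where u = 4x^4+1
u' = 16x^3

Answer: (16x^3)/(4x^4+1)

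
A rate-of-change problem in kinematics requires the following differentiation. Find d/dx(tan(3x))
Chain rule: d/dx[tan(u)] = sec²(u)·u' where u = 3x
u' = 3

Answer: 3·sec²(3x)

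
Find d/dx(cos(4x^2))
Chain rule: d/dx[cos(u)]=-sin(u)·u' where u=4x^2
u'=8x

Answer: -8x·sin(4x^2)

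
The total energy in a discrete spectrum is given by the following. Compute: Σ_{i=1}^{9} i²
Using formula: Σ i^2 = n(n + 1)(2n + 1)/6 = 9·10·19/6 = 285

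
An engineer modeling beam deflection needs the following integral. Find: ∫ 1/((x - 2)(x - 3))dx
Partial fractions: 1/((x-2)(x-3)) = A/(x-2)+B/(x-3)
A = -1, B = 1
∫ [-1· 1/(x-2)+1· 1/(x-3)] dx
= (1)[ln|x-3| - ln|x-2|]+C

Answer: ln|(x-3)/(x-2)|+C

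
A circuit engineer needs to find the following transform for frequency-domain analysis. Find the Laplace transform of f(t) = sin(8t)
L{sin(wt)}=w/(s²+w²)
L{sin(8t)}=8/(s²+64)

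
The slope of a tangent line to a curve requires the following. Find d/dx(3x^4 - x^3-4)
Power rule: d/dx(ax^n)=n·a·x^(n-1)
Term by term: 12·x^3-3·x^2

Answer: 12x^3-3x^2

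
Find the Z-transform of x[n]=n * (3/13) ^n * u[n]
Using the property Z{n*a^n*u[n]}=az/(z-a)^2
With a=3/13: X(z)=(3/13)z/(z - 3/13)^2, |z| > 3/13

Answer: (3/13)z/(z - 3/13)^2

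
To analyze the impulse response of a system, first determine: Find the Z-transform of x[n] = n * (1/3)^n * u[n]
Using the property Z{n*a^n*u[n]} = az/(z-a)^2
With a = 1/3: X(z) = (1/3)z/(z - 1/3)^2, |z| > 1/3

Answer: (1/3)z/(z - 1/3)^2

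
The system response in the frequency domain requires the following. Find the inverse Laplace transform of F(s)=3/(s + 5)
L^(-1){3/(s-a)} = c·e^(at)
Here a = -5, c = 3

Answer: 3e^(-5t)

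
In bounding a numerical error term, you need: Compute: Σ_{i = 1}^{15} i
Using formula: Σ i^1=n(n+1)/2=15·16/2=120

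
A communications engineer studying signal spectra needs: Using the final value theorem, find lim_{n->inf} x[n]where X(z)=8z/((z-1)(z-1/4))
Final value theorem: lim x[n] = lim_{z->1} (z-1) * X(z)
(z-1) * X(z) = 8z/(z-1/4)
As z->1: 8/(1 - 1/4) = 8/(3/4) = 32/3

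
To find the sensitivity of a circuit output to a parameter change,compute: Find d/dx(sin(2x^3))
Chain rule: d/dx[sin(u)] = cos(u)·u' where u = 2x^3
u' = 6x^2

Answer: 6x^2·cos(2x^3)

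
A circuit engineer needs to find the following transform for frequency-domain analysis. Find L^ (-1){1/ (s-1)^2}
L^(-1){1/(s-a)^n}=t^(n-1)·e^(at)/(n-1)!
Here a=1, n=2: t^1·e^(t)/1

Answer: t·e^(t)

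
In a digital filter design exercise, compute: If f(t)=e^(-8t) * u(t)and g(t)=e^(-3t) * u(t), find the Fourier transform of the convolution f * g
By the convolution theorem: F{f * g} = F(omega) * G(omega)
F(omega) = 1/(8 + j * omega), G(omega) = 1/(3 + j * omega)
F{f * g} = 1/((8 + j * omega)(3 + j * omega))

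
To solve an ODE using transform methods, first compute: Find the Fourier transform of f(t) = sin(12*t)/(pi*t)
sin(W * t)/(pi * t) = (W/pi) * sinc(W * t/pi) is the impulse response of the ideal low-pass filter with cutoff W (here W = 12).
Its Fourier transform is a rectangular function:
F(omega) = 1 for |omega| < 12, 0 otherwise

Answer: rect(omega/24) [i.e., 1 for |omega| < 12, 0 otherwise]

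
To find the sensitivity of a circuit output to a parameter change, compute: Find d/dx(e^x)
Chain rule: d/dx[e^u] = e^u · u' where u = x
u' = 1

Answer: 1·e^x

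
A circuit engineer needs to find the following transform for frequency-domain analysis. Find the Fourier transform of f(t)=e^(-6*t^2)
The Fourier transform of a Gaussian e^(-a*t^2) is sqrt(pi/a)*e^(-omega^2/(4a)).
With a = 6: F(omega) = sqrt(pi/6)*e^(-omega^2/24)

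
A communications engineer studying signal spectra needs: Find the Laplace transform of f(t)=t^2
L{t^n} = n!/s^(n + 1)
L{t^2} = 2!/s^3 = 2/s^3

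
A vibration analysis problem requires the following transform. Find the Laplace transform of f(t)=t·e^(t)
L{t·e^(at)}=1/(s-a)²
L{t·e^(t)}=1/(s-1)²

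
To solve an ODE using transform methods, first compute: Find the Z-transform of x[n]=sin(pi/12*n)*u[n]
Z{sin(w0*n)*u[n]} = z*sin(w0)/(z^2-2z*cos(w0)+1)
With w0 = pi/12: X(z) = z*sin(pi/12)/(z^2-2z*cos(pi/12)+1)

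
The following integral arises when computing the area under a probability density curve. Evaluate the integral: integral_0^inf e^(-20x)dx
integral_0^inf e^(-20x) dx=[-1/20*e^(-20x)]_0^inf
=0 - (-1/20)=1/20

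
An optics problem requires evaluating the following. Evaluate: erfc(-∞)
erfc(x) = 1 - erf(x); erfc(-∞) = 1 - erf(-∞) = 1 - (-1) = 2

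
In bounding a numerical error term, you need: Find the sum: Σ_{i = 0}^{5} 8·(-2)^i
Geometric series: S=a(1 - r^n)/(1 - r)
a=8, r=-2, n=6
S=8(1-64)/3=-168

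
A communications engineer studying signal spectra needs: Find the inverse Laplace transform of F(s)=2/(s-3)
L^(-1){2/(s-a)} = c·e^(at)
Here a = 3, c = 2

Answer: 2e^(3t)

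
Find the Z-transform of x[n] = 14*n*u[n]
Z{n * u[n]} = z/(z-1)^2
By linearity: Z{14 * n * u[n]} = 14z/(z-1)^2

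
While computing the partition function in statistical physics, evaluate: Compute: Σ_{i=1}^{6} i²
Using formula: Σ i^2=n(n + 1)(2n + 1)/6=6·7·13/6=91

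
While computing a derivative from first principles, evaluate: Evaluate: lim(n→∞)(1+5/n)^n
This is the definition of e^5: lim(1 + 5/n)^n=e^5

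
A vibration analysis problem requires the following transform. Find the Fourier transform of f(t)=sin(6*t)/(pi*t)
sin(W*t)/(pi*t)=(W/pi)*sinc(W*t/pi) is the impulse response of the ideal low-pass filter with cutoff W (here W=6).
Its Fourier transform is a rectangular function:
F(omega)=1 for |omega| < 6, 0 otherwise

Answer: rect(omega/12) [i.e., 1 for |omega| < 6, 0 otherwise]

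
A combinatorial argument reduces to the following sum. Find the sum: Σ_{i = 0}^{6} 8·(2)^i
Geometric series: S = a(1 - r^n)/(1 - r)
a = 8, r = 2, n = 7
S = 8(1 - 128)/-1 = 1016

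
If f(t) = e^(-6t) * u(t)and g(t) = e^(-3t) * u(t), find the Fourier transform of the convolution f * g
By the convolution theorem: F{f*g} = F(omega)*G(omega)
F(omega) = 1/(6 + j*omega), G(omega) = 1/(3 + j*omega)
F{f*g} = 1/((6 + j*omega)(3 + j*omega))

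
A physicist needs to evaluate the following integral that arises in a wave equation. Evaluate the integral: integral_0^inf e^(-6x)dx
integral_0^inf e^(-6x) dx=[-1/6 * e^(-6x)]_0^inf
=0 - (-1/6)=1/6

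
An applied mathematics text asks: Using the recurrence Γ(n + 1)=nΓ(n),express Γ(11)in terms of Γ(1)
Γ(11)=10Γ(10)=10·9Γ(9)=...=10!·Γ(1)=3628800·Γ(1)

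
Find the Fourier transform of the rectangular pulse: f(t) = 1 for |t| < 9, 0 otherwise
F(omega)=integral from -9 to 9 of e^(-j*omega*t) dt
=2*sin(9*omega)/omega=18*sinc(9*omega/pi)

Answer: 2*sin(9*omega)/omega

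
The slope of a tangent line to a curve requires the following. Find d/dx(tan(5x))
Chain rule: d/dx[tan(u)] = sec²(u)·u' where u = 5x
u' = 5

Answer: 5·sec²(5x)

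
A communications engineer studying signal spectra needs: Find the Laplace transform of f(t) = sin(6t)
L{sin(wt)}=w/(s²+w²)
L{sin(6t)}=6/(s²+36)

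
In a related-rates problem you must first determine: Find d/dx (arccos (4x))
d/dx[arccos(u)]=-u'/√(1-u²), u=4x, u'=4

Answer: -4/√(1-16x²)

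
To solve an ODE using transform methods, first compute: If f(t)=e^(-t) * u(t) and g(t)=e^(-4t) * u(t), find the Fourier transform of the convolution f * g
By the convolution theorem: F{f * g}=F(omega) * G(omega)
F(omega)=1/(1 + j * omega), G(omega)=1/(4 + j * omega)
F{f * g}=1/((1 + j * omega)(4 + j * omega))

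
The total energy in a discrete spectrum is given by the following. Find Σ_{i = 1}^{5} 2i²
= 2·n(n + 1)(2n + 1)/6 = 2·5·6·11/6 = 110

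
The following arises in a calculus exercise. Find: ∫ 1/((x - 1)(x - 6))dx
Partial fractions: 1/((x-1)(x-6))=A/(x-1) + B/(x-6)
A=-1/5, B=1/5
∫ [-1/5· 1/(x-1) + 1/5· 1/(x-6)] dx
=(1/5)[ln|x-6| - ln|x-1|] + C

Answer: (1/5)·ln|(x-6)/(x-1)| + C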